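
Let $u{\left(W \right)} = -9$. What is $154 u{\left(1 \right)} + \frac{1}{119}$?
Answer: $- \frac{164933}{119} \approx -1386.0$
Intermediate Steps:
$154 u{\left(1 \right)} + \frac{1}{119} = 154 \left(-9\right) + \frac{1}{119} = -1386 + \frac{1}{119} = - \frac{164933}{119}$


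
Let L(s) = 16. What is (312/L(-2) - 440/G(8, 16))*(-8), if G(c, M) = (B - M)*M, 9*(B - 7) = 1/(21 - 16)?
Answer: -18231/101 ≈ -180.50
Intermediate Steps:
B = 316/45 (B = 7 + 1/(9*(21 - 16)) = 7 + (⅑)/5 = 7 + (⅑)*(⅕) = 7 + 1/45 = 316/45 ≈ 7.0222)
G(c, M) = M*(316/45 - M) (G(c, M) = (316/45 - M)*M = M*(316/45 - M))
(312/L(-2) - 440/G(8, 16))*(-8) = (312/16 - 440*45/(16*(316 - 45*16)))*(-8) = (312*(1/16) - 440*45/(16*(316 - 720)))*(-8) = (39/2 - 440/((1/45)*16*(-404)))*(-8) = (39/2 - 440/(-6464/45))*(-8) = (39/2 - 440*(-45/6464))*(-8) = (39/2 + 2475/808)*(-8) = (18231/808)*(-8) = -18231/101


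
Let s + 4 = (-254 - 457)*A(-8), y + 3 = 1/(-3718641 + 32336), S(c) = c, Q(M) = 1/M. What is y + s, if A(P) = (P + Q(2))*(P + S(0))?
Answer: -157283575436/3686305 ≈ -42667.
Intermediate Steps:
y = -11058916/3686305 (y = -3 + 1/(-3718641 + 32336) = -3 + 1/(-3686305) = -3 - 1/3686305 = -11058916/3686305 ≈ -3.0000)
A(P) = P*(½ + P) (A(P) = (P + 1/2)*(P + 0) = (P + ½)*P = (½ + P)*P = P*(½ + P))
s = -42664 (s = -4 + (-254 - 457)*(-8*(½ - 8)) = -4 - (-5688)*(-15)/2 = -4 - 711*60 = -4 - 42660 = -42664)
y + s = -11058916/3686305 - 42664 = -157283575436/3686305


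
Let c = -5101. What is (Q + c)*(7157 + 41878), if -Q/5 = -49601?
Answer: 11910797640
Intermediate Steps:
Q = 248005 (Q = -5*(-49601) = 248005)
(Q + c)*(7157 + 41878) = (248005 - 5101)*(7157 + 41878) = 242904*49035 = 11910797640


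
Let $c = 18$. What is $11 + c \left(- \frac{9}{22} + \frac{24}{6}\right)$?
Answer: $\frac{832}{11} \approx 75.636$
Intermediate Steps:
$11 + c \left(- \frac{9}{22} + \frac{24}{6}\right) = 11 + 18 \left(- \frac{9}{22} + \frac{24}{6}\right) = 11 + 18 \left(\left(-9\right) \frac{1}{22} + 24 \cdot \frac{1}{6}\right) = 11 + 18 \left(- \frac{9}{22} + 4\right) = 11 + 18 \cdot \frac{79}{22} = 11 + \frac{711}{11} = \frac{832}{11}$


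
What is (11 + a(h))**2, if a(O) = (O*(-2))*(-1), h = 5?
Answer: 441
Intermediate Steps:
a(O) = 2*O (a(O) = -2*O*(-1) = 2*O)
(11 + a(h))**2 = (11 + 2*5)**2 = (11 + 10)**2 = 21**2 = 441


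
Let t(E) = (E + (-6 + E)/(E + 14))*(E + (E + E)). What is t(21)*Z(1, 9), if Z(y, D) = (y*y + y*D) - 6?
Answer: 5400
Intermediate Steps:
Z(y, D) = -6 + y**2 + D*y (Z(y, D) = (y**2 + D*y) - 6 = -6 + y**2 + D*y)
t(E) = 3*E*(E + (-6 + E)/(14 + E)) (t(E) = (E + (-6 + E)/(14 + E))*(E + 2*E) = (E + (-6 + E)/(14 + E))*(3*E) = 3*E*(E + (-6 + E)/(14 + E)))
t(21)*Z(1, 9) = (3*21*(-6 + 21**2 + 15*21)/(14 + 21))*(-6 + 1**2 + 9*1) = (3*21*(-6 + 441 + 315)/35)*(-6 + 1 + 9) = (3*21*(1/35)*750)*4 = 1350*4 = 5400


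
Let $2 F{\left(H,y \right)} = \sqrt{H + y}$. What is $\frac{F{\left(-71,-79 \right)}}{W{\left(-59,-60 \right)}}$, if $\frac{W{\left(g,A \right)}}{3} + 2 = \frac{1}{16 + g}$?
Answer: $- \frac{215 i \sqrt{6}}{522} \approx - 1.0089 i$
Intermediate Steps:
$F{\left(H,y \right)} = \frac{\sqrt{H + y}}{2}$
$W{\left(g,A \right)} = -6 + \frac{3}{16 + g}$
$\frac{F{\left(-71,-79 \right)}}{W{\left(-59,-60 \right)}} = \frac{\frac{1}{2} \sqrt{-71 - 79}}{3 \frac{1}{16 - 59} \left(-31 - -118\right)} = \frac{\frac{1}{2} \sqrt{-150}}{3 \frac{1}{-43} \left(-31 + 118\right)} = \frac{\frac{1}{2} \cdot 5 i \sqrt{6}}{3 \left(- \frac{1}{43}\right) 87} = \frac{\frac{5}{2} i \sqrt{6}}{- \frac{261}{43}} = \frac{5 i \sqrt{6}}{2} \left(- \frac{43}{261}\right) = - \frac{215 i \sqrt{6}}{522}$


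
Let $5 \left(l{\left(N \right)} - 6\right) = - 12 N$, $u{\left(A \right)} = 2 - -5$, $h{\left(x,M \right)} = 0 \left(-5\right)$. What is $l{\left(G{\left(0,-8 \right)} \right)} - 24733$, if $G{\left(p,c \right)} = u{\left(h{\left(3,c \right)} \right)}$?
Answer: $- \frac{123719}{5} \approx -24744.0$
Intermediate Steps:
$h{\left(x,M \right)} = 0$
$u{\left(A \right)} = 7$ ($u{\left(A \right)} = 2 + 5 = 7$)
$G{\left(p,c \right)} = 7$
$l{\left(N \right)} = 6 - \frac{12 N}{5}$ ($l{\left(N \right)} = 6 + \frac{\left(-12\right) N}{5} = 6 - \frac{12 N}{5}$)
$l{\left(G{\left(0,-8 \right)} \right)} - 24733 = \left(6 - \frac{84}{5}\right) - 24733 = - \frac{54}{5} - 24733 = - \frac{123719}{5}$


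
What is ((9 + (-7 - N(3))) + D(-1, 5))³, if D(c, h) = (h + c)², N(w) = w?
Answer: 3375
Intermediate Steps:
D(c, h) = (c + h)²
((9 + (-7 - N(3))) + D(-1, 5))³ = ((9 + (-7 - 1*3)) + (-1 + 5)²)³ = ((9 + (-7 - 3)) + 4²)³ = ((9 - 10) + 16)³ = (-1 + 16)³ = 15³ = 3375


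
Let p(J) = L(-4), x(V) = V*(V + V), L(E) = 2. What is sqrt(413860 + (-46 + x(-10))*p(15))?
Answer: 2*sqrt(103542) ≈ 643.56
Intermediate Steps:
x(V) = 2*V**2 (x(V) = V*(2*V) = 2*V**2)
p(J) = 2
sqrt(413860 + (-46 + x(-10))*p(15)) = sqrt(413860 + (-46 + 2*(-10)**2)*2) = sqrt(413860 + (-46 + 2*100)*2) = sqrt(413860 + (-46 + 200)*2) = sqrt(413860 + 154*2) = sqrt(413860 + 308) = sqrt(414168) = 2*sqrt(103542)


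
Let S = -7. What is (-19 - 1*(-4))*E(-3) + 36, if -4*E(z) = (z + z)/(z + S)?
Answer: 153/4 ≈ 38.250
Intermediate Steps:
E(z) = -z/(2*(-7 + z)) (E(z) = -(z + z)/(4*(z - 7)) = -2*z/(4*(-7 + z)) = -z/(2*(-7 + z)))
(-19 - 1*(-4))*E(-3) + 36 = (-19 - 1*(-4))*(-1*(-3)/(-14 + 2*(-3))) + 36 = (-19 + 4)*(-1*(-3)/(-14 - 6)) + 36 = -(-15)*(-3)/(-20) + 36 = -(-15)*(-3)*(-1)/20 + 36 = -15*(-3/20) + 36 = 9/4 + 36 = 153/4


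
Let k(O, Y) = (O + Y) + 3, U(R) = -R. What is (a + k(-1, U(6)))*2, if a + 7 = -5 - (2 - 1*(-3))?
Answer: -42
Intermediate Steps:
a = -17 (a = -7 + (-5 - (2 - 1*(-3))) = -7 + (-5 - (2 + 3)) = -7 + (-5 - 1*5) = -7 + (-5 - 5) = -7 - 10 = -17)
k(O, Y) = 3 + O + Y
(a + k(-1, U(6)))*2 = (-17 + (3 - 1 - 1*6))*2 = (-17 + (3 - 1 - 6))*2 = (-17 - 4)*2 = -21*2 = -42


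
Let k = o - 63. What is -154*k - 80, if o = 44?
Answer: 2846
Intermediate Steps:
k = -19 (k = 44 - 63 = -19)
-154*k - 80 = -154*(-19) - 80 = 2926 - 80 = 2846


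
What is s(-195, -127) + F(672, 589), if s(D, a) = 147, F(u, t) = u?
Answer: 819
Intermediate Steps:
s(-195, -127) + F(672, 589) = 147 + 672 = 819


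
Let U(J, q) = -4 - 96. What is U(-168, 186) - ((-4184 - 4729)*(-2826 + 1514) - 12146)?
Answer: -11681810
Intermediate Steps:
U(J, q) = -100
U(-168, 186) - ((-4184 - 4729)*(-2826 + 1514) - 12146) = -100 - ((-4184 - 4729)*(-2826 + 1514) - 12146) = -100 - (-8913*(-1312) - 12146) = -100 - (11693856 - 12146) = -100 - 1*11681710 = -100 - 11681710 = -11681810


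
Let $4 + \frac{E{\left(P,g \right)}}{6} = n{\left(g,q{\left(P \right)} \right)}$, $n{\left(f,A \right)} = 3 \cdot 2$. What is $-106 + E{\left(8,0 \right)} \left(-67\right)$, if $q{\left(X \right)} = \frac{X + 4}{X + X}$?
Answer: $-910$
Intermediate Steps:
$q{\left(X \right)} = \frac{4 + X}{2 X}$
$n{\left(f,A \right)} = 6$
$E{\left(P,g \right)} = 12$ ($E{\left(P,g \right)} = -24 + 6 \cdot 6 = -24 + 36 = 12$)
$-106 + E{\left(8,0 \right)} \left(-67\right) = -106 + 12 \left(-67\right) = -106 - 804 = -910$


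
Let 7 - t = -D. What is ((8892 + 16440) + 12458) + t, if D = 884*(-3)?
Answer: 35145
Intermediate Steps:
D = -2652
t = -2645 (t = 7 - (-1)*(-2652) = 7 - 1*2652 = 7 - 2652 = -2645)
((8892 + 16440) + 12458) + t = ((8892 + 16440) + 12458) - 2645 = (25332 + 12458) - 2645 = 37790 - 2645 = 35145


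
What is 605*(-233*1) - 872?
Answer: -141837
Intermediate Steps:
605*(-233*1) - 872 = 605*(-233) - 872 = -140965 - 872 = -141837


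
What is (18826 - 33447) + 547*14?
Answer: -6963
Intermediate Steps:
(18826 - 33447) + 547*14 = -14621 + 7658 = -6963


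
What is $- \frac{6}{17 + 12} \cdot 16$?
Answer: $- \frac{96}{29} \approx -3.3103$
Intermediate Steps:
$- \frac{6}{17 + 12} \cdot 16 = - \frac{6}{29} \cdot 16 = \left(-6\right) \frac{1}{29} \cdot 16 = \left(- \frac{6}{29}\right) 16 = - \frac{96}{29}$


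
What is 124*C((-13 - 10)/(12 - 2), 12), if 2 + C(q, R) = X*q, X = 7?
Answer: -11222/5 ≈ -2244.4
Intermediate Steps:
C(q, R) = -2 + 7*q
124*C((-13 - 10)/(12 - 2), 12) = 124*(-2 + 7*((-13 - 10)/(12 - 2))) = 124*(-2 + 7*(-23/10)) = 124*(-2 - 161/10) = 124*(-181/10) = -11222/5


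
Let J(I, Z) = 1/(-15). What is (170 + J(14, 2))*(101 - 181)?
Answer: -40784/3 ≈ -13595.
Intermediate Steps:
J(I, Z) = -1/15
(170 + J(14, 2))*(101 - 181) = (170 - 1/15)*(101 - 181) = (2549/15)*(-80) = -40784/3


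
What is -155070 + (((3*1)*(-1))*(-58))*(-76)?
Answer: -168294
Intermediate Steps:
-155070 + (((3*1)*(-1))*(-58))*(-76) = -155070 + ((3*(-1))*(-58))*(-76) = -155070 - 3*(-58)*(-76) = -155070 + 174*(-76) = -155070 - 13224 = -168294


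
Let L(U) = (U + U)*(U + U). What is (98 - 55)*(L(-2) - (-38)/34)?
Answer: 12513/17 ≈ 736.06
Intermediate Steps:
L(U) = 4*U**2 (L(U) = (2*U)*(2*U) = 4*U**2)
(98 - 55)*(L(-2) - (-38)/34) = (98 - 55)*(4*(-2)**2 - (-38)/34) = 43*(4*4 - (-38)/34) = 43*(16 - 1*(-19/17)) = 43*(16 + 19/17) = 43*(291/17) = 12513/17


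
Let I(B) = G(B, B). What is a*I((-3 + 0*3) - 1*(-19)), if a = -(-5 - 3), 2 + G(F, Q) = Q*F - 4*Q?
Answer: 1520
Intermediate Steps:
G(F, Q) = -2 - 4*Q + F*Q (G(F, Q) = -2 + (Q*F - 4*Q) = -2 + (F*Q - 4*Q) = -2 + (-4*Q + F*Q) = -2 - 4*Q + F*Q)
I(B) = -2 + B² - 4*B (I(B) = -2 - 4*B + B*B = -2 - 4*B + B² = -2 + B² - 4*B)
a = 8 (a = -1*(-8) = 8)
a*I((-3 + 0*3) - 1*(-19)) = 8*(-2 + ((-3 + 0*3) - 1*(-19))² - 4*((-3 + 0*3) - 1*(-19))) = 8*(-2 + ((-3 + 0) + 19)² - 4*((-3 + 0) + 19)) = 8*(-2 + (-3 + 19)² - 4*(-3 + 19)) = 8*(-2 + 16² - 4*16) = 8*(-2 + 256 - 64) = 8*190 = 1520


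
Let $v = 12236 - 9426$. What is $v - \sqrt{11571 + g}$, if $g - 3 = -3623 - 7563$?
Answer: $2810 - 2 \sqrt{97} \approx 2790.3$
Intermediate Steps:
$v = 2810$ ($v = 12236 - 9426 = 2810$)
$g = -11183$ ($g = 3 - 11186 = -11183$)
$v - \sqrt{11571 + g} = 2810 - \sqrt{11571 - 11183} = 2810 - \sqrt{388} = 2810 - 2 \sqrt{97}$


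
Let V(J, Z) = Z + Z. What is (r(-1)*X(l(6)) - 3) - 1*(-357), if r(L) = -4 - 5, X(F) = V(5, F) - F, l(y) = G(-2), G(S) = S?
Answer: 372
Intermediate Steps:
V(J, Z) = 2*Z
l(y) = -2
X(F) = F (X(F) = 2*F - F = F)
r(L) = -9
(r(-1)*X(l(6)) - 3) - 1*(-357) = (-9*(-2) - 3) - 1*(-357) = (18 - 3) + 357 = 15 + 357 = 372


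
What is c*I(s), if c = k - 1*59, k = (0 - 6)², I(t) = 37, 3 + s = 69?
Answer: -851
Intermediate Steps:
s = 66 (s = -3 + 69 = 66)
k = 36 (k = (-6)² = 36)
c = -23 (c = 36 - 1*59 = 36 - 59 = -23)
c*I(s) = -23*37 = -851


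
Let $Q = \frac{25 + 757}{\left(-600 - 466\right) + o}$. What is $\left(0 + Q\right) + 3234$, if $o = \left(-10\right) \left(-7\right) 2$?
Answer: $\frac{1496951}{463} \approx 3233.2$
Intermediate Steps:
$o = 140$ ($o = 70 \cdot 2 = 140$)
$Q = - \frac{391}{463}$ ($Q = \frac{25 + 757}{\left(-600 - 466\right) + 140} = \frac{782}{-1066 + 140} = \frac{782}{-926} = 782 \left(- \frac{1}{926}\right) = - \frac{391}{463} \approx -0.84449$)
$\left(0 + Q\right) + 3234 = \left(0 - \frac{391}{463}\right) + 3234 = - \frac{391}{463} + 3234 = \frac{1496951}{463}$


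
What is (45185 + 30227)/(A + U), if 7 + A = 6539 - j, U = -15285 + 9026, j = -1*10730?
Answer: 75412/11003 ≈ 6.8538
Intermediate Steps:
j = -10730
U = -6259
A = 17262 (A = -7 + (6539 - 1*(-10730)) = -7 + (6539 + 10730) = -7 + 17269 = 17262)
(45185 + 30227)/(A + U) = (45185 + 30227)/(17262 - 6259) = 75412/11003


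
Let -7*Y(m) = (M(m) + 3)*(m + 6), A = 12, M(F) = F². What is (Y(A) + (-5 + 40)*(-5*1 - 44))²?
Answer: 4380649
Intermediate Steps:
Y(m) = -(3 + m²)*(6 + m)/7 (Y(m) = -(m² + 3)*(m + 6)/7 = -(3 + m²)*(6 + m)/7)
(Y(A) + (-5 + 40)*(-5*1 - 44))² = ((-18/7 - 6/7*12² - 3/7*12 - ⅐*12³) + (-5 + 40)*(-5*1 - 44))² = ((-18/7 - 6/7*144 - 36/7 - ⅐*1728) + 35*(-5 - 44))² = ((-18/7 - 864/7 - 36/7 - 1728/7) + 35*(-49))² = (-378 - 1715)² = (-2093)² = 4380649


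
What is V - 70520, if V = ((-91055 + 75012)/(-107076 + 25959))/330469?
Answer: -1890405231107917/26806653873 ≈ -70520.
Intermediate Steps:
V = 16043/26806653873 (V = -16043/(-81117)*(1/330469) = -16043*(-1/81117)*(1/330469) = (16043/81117)*(1/330469) = 16043/26806653873 ≈ 5.9847e-7)
V - 70520 = 16043/26806653873 - 70520 = -1890405231107917/26806653873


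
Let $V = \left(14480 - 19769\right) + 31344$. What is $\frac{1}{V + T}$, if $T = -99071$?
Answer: $- \frac{1}{73016} \approx -1.3696 \cdot 10^{-5}$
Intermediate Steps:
$V = 26055$ ($V = -5289 + 31344 = 26055$)
$\frac{1}{V + T} = \frac{1}{26055 - 99071} = \frac{1}{-73016} = - \frac{1}{73016}$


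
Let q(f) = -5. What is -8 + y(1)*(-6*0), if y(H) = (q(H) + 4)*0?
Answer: -8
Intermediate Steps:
y(H) = 0 (y(H) = (-5 + 4)*0 = -1*0 = 0)
-8 + y(1)*(-6*0) = -8 + 0*(-6*0) = -8 + 0*0 = -8 + 0 = -8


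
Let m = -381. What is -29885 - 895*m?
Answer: 311110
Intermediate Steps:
-29885 - 895*m = -29885 - 895*(-381) = -29885 + 340995 = 311110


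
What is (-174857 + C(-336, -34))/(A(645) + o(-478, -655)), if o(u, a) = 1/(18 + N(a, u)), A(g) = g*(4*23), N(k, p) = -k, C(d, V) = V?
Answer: -117701643/39935821 ≈ -2.9473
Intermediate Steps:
A(g) = 92*g (A(g) = g*92 = 92*g)
o(u, a) = 1/(18 - a)
(-174857 + C(-336, -34))/(A(645) + o(-478, -655)) = (-174857 - 34)/(92*645 - 1/(-18 - 655)) = -174891/(59340 - 1/(-673)) = -174891/(59340 - 1*(-1/673)) = -174891/(59340 + 1/673) = -174891/39935821/673 = -174891*673/39935821 = -117701643/39935821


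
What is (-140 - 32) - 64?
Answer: -236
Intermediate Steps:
(-140 - 32) - 64 = -172 - 64 = -236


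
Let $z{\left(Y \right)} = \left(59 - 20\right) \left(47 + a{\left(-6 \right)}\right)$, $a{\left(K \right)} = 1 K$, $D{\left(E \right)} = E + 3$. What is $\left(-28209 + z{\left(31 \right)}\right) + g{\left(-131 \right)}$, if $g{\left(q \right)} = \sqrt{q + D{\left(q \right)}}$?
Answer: $-26610 + i \sqrt{259} \approx -26610.0 + 16.093 i$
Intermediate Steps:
$D{\left(E \right)} = 3 + E$
$g{\left(q \right)} = \sqrt{3 + 2 q}$ ($g{\left(q \right)} = \sqrt{q + \left(3 + q\right)} = \sqrt{3 + 2 q}$)
$a{\left(K \right)} = K$
$z{\left(Y \right)} = 1599$ ($z{\left(Y \right)} = \left(59 - 20\right) \left(47 - 6\right) = 39 \cdot 41 = 1599$)
$\left(-28209 + z{\left(31 \right)}\right) + g{\left(-131 \right)} = \left(-28209 + 1599\right) + \sqrt{3 + 2 \left(-131\right)} = -26610 + \sqrt{3 - 262} = -26610 + \sqrt{-259} = -26610 + i \sqrt{259}$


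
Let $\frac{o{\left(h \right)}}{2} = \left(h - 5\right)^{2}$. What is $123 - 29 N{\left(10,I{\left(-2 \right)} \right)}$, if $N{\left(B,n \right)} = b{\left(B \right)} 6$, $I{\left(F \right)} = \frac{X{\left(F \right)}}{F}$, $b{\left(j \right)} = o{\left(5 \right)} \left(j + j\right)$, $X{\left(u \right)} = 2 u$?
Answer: $123$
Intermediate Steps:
$o{\left(h \right)} = 2 \left(-5 + h\right)^{2}$ ($o{\left(h \right)} = 2 \left(h - 5\right)^{2} = 2 \left(-5 + h\right)^{2}$)
$b{\left(j \right)} = 0$ ($b{\left(j \right)} = 2 \left(-5 + 5\right)^{2} \left(j + j\right) = 2 \cdot 0^{2} \cdot 2 j = 2 \cdot 0 \cdot 2 j = 0 \cdot 2 j = 0$)
$I{\left(F \right)} = 2$ ($I{\left(F \right)} = \frac{2 F}{F} = 2$)
$N{\left(B,n \right)} = 0$ ($N{\left(B,n \right)} = 0 \cdot 6 = 0$)
$123 - 29 N{\left(10,I{\left(-2 \right)} \right)} = 123 - 0 = 123 + 0 = 123$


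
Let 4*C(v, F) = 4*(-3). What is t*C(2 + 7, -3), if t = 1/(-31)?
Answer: 3/31 ≈ 0.096774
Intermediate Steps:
C(v, F) = -3 (C(v, F) = (4*(-3))/4 = (¼)*(-12) = -3)
t = -1/31 ≈ -0.032258
t*C(2 + 7, -3) = -1/31*(-3) = 3/31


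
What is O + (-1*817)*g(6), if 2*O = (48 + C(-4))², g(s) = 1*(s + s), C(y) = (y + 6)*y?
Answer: -9004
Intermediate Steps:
C(y) = y*(6 + y) (C(y) = (6 + y)*y = y*(6 + y))
g(s) = 2*s (g(s) = 1*(2*s) = 2*s)
O = 800 (O = (48 - 4*(6 - 4))²/2 = (48 - 4*2)²/2 = (48 - 8)²/2 = (½)*40² = (½)*1600 = 800)
O + (-1*817)*g(6) = 800 + (-1*817)*(2*6) = 800 - 817*12 = 800 - 9804 = -9004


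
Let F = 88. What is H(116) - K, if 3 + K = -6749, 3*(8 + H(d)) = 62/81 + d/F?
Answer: 36057137/5346 ≈ 6744.7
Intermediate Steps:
H(d) = -1882/243 + d/264 (H(d) = -8 + (62/81 + d/88)/3 = -8 + (62/243 + d/264) = -1882/243 + d/264)
K = -6752 (K = -3 - 6749 = -6752)
H(116) - K = (-1882/243 + (1/264)*116) - 1*(-6752) = (-1882/243 + 29/66) + 6752 = -39055/5346 + 6752 = 36057137/5346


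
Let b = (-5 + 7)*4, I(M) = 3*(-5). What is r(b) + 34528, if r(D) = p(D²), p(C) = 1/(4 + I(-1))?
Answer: 379807/11 ≈ 34528.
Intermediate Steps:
I(M) = -15
b = 8 (b = 2*4 = 8)
p(C) = -1/11 (p(C) = 1/(4 - 15) = 1/(-11) = -1/11)
r(D) = -1/11
r(b) + 34528 = -1/11 + 34528 = 379807/11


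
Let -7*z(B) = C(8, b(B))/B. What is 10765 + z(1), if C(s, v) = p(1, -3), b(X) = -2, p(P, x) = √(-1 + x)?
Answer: 10765 - 2*I/7 ≈ 10765.0 - 0.28571*I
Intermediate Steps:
C(s, v) = 2*I (C(s, v) = √(-1 - 3) = √(-4) = 2*I)
z(B) = -2*I/(7*B)
10765 + z(1) = 10765 - 2/7*I/1 = 10765 - 2/7*I*1 = 10765 - 2*I/7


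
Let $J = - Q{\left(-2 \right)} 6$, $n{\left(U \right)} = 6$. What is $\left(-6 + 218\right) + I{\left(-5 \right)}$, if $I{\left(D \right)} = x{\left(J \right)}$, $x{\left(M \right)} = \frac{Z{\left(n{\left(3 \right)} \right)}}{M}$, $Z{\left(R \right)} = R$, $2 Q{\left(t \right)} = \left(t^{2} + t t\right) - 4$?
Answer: $\frac{423}{2} \approx 211.5$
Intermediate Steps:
$Q{\left(t \right)} = -2 + t^{2}$ ($Q{\left(t \right)} = \frac{\left(t^{2} + t t\right) - 4}{2} = \frac{\left(t^{2} + t^{2}\right) - 4}{2} = \frac{2 t^{2} - 4}{2} = \frac{-4 + 2 t^{2}}{2} = -2 + t^{2}$)
$J = -12$ ($J = - (-2 + \left(-2\right)^{2}) 6 = - (-2 + 4) 6 = \left(-1\right) 2 \cdot 6 = \left(-2\right) 6 = -12$)
$x{\left(M \right)} = \frac{6}{M}$
$I{\left(D \right)} = - \frac{1}{2}$ ($I{\left(D \right)} = \frac{6}{-12} = 6 \left(- \frac{1}{12}\right) = - \frac{1}{2}$)
$\left(-6 + 218\right) + I{\left(-5 \right)} = \left(-6 + 218\right) - \frac{1}{2} = 212 - \frac{1}{2} = \frac{423}{2}$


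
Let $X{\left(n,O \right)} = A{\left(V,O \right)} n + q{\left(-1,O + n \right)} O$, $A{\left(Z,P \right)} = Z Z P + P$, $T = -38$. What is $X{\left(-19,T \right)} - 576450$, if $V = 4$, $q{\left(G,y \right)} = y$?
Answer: $-562010$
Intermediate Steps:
$A{\left(Z,P \right)} = P + P Z^{2}$ ($A{\left(Z,P \right)} = Z^{2} P + P = P Z^{2} + P = P + P Z^{2}$)
$X{\left(n,O \right)} = O \left(O + n\right) + 17 O n$ ($X{\left(n,O \right)} = O \left(1 + 4^{2}\right) n + \left(O + n\right) O = O \left(1 + 16\right) n + O \left(O + n\right) = O 17 n + O \left(O + n\right) = 17 O n + O \left(O + n\right) = O \left(O + n\right) + 17 O n$)
$X{\left(-19,T \right)} - 576450 = - 38 \left(-38 + 18 \left(-19\right)\right) - 576450 = - 38 \left(-38 - 342\right) - 576450 = \left(-38\right) \left(-380\right) - 576450 = 14440 - 576450 = -562010$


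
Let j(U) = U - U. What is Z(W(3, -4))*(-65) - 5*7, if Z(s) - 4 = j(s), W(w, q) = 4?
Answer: -295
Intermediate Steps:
j(U) = 0
Z(s) = 4 (Z(s) = 4 + 0 = 4)
Z(W(3, -4))*(-65) - 5*7 = 4*(-65) - 5*7 = -260 - 35 = -295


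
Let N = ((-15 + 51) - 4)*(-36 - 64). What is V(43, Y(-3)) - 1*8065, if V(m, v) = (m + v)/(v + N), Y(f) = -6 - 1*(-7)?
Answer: -25799979/3199 ≈ -8065.0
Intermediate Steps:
N = -3200 (N = (36 - 4)*(-100) = 32*(-100) = -3200)
Y(f) = 1 (Y(f) = -6 + 7 = 1)
V(m, v) = (m + v)/(-3200 + v) (V(m, v) = (m + v)/(v - 3200) = (m + v)/(-3200 + v))
V(43, Y(-3)) - 1*8065 = (43 + 1)/(-3200 + 1) - 1*8065 = 44/(-3199) - 8065 = -1/3199*44 - 8065 = -44/3199 - 8065 = -25799979/3199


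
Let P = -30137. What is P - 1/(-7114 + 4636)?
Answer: -74679485/2478 ≈ -30137.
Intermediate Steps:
P - 1/(-7114 + 4636) = -30137 - 1/(-7114 + 4636) = -30137 - 1/(-2478) = -30137 - 1*(-1/2478) = -30137 + 1/2478 = -74679485/2478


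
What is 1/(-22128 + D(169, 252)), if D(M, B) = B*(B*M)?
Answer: 1/10710048 ≈ 9.3370e-8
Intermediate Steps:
D(M, B) = M*B**2
1/(-22128 + D(169, 252)) = 1/(-22128 + 169*252**2) = 1/(-22128 + 169*63504) = 1/(-22128 + 10732176) = 1/10710048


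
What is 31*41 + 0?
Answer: 1271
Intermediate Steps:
31*41 + 0 = 1271 + 0 = 1271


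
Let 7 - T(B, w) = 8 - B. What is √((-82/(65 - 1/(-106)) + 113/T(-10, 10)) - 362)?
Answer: I*√2146248994857/75801 ≈ 19.327*I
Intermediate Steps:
T(B, w) = -1 + B (T(B, w) = 7 - (8 - B) = 7 + (-8 + B) = -1 + B)
√((-82/(65 - 1/(-106)) + 113/T(-10, 10)) - 362) = √((-82/(65 - 1/(-106)) + 113/(-1 - 10)) - 362) = √((-82/(65 - 1*(-1/106)) + 113/(-11)) - 362) = √((-82/(65 + 1/106) + 113*(-1/11)) - 362) = √((-82/6891/106 - 113/11) - 362) = √((-82*106/6891 - 113/11) - 362) = √((-8692/6891 - 113/11) - 362) = √(-874295/75801 - 362) = √(-28314257/75801) = I*√2146248994857/75801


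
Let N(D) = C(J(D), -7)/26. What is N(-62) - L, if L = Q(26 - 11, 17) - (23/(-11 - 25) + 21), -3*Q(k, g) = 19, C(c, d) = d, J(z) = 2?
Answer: 12367/468 ≈ 26.425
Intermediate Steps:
Q(k, g) = -19/3 (Q(k, g) = -1/3*19 = -19/3)
N(D) = -7/26
L = -961/36 (L = -19/3 - (23/(-11 - 25) + 21) = -19/3 - (23/(-36) + 21) = -19/3 - (-1/36*23 + 21) = -19/3 - (-23/36 + 21) = -19/3 - 1*733/36 = -19/3 - 733/36 = -961/36 ≈ -26.694)
N(-62) - L = -7/26 - 1*(-961/36) = -7/26 + 961/36 = 12367/468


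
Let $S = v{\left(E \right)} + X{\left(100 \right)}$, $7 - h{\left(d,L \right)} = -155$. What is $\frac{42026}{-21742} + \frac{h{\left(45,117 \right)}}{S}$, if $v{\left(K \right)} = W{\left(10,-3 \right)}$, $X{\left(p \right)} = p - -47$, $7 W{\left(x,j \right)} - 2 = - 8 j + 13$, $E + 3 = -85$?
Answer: $- \frac{1685695}{1935038} \approx -0.87114$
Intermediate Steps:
$E = -88$ ($E = -3 - 85 = -88$)
$W{\left(x,j \right)} = \frac{15}{7} - \frac{8 j}{7}$ ($W{\left(x,j \right)} = \frac{2}{7} + \frac{- 8 j + 13}{7} = \frac{2}{7} + \frac{13 - 8 j}{7} = \frac{2}{7} - \left(- \frac{13}{7} + \frac{8 j}{7}\right) = \frac{15}{7} - \frac{8 j}{7}$)
$X{\left(p \right)} = 47 + p$ ($X{\left(p \right)} = p + 47 = 47 + p$)
$v{\left(K \right)} = \frac{39}{7}$ ($v{\left(K \right)} = \frac{15}{7} - - \frac{24}{7} = \frac{15}{7} + \frac{24}{7} = \frac{39}{7}$)
$h{\left(d,L \right)} = 162$ ($h{\left(d,L \right)} = 7 - -155 = 7 + 155 = 162$)
$S = \frac{1068}{7}$ ($S = \frac{39}{7} + \left(47 + 100\right) = \frac{39}{7} + 147 = \frac{1068}{7} \approx 152.57$)
$\frac{42026}{-21742} + \frac{h{\left(45,117 \right)}}{S} = \frac{42026}{-21742} + \frac{162}{\frac{1068}{7}} = 42026 \left(- \frac{1}{21742}\right) + 162 \cdot \frac{7}{1068} = - \frac{21013}{10871} + \frac{189}{178} = - \frac{1685695}{1935038}$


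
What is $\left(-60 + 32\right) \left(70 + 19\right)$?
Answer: $-2492$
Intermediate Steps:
$\left(-60 + 32\right) \left(70 + 19\right) = \left(-28\right) 89 = -2492$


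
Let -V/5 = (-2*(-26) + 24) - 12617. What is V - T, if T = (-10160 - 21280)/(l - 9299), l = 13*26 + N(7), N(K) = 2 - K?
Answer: 281090795/4483 ≈ 62702.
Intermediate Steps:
l = 333 (l = 13*26 + (2 - 1*7) = 338 + (2 - 7) = 338 - 5 = 333)
T = 15720/4483 (T = (-10160 - 21280)/(333 - 9299) = -31440/(-8966) = -31440*(-1/8966) = 15720/4483 ≈ 3.5066)
V = 62705 (V = -5*((-2*(-26) + 24) - 12617) = -5*((52 + 24) - 12617) = -5*(76 - 12617) = -5*(-12541) = 62705)
V - T = 62705 - 1*15720/4483 = 62705 - 15720/4483 = 281090795/4483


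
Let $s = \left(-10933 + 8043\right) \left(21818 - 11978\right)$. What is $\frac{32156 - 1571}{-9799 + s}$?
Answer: $- \frac{30585}{28447399} \approx -0.0010751$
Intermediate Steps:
$s = -28437600$ ($s = \left(-2890\right) 9840 = -28437600$)
$\frac{32156 - 1571}{-9799 + s} = \frac{32156 - 1571}{-9799 - 28437600} = \frac{30585}{-28447399} = 30585 \left(- \frac{1}{28447399}\right) = - \frac{30585}{28447399}$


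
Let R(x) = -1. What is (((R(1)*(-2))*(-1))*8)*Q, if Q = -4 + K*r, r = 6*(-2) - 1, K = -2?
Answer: -352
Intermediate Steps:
r = -13 (r = -12 - 1 = -13)
Q = 22 (Q = -4 - 2*(-13) = -4 + 26 = 22)
(((R(1)*(-2))*(-1))*8)*Q = ((-1*(-2)*(-1))*8)*22 = ((2*(-1))*8)*22 = -2*8*22 = -16*22 = -352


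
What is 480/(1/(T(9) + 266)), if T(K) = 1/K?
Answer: 383200/3 ≈ 1.2773e+5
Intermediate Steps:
480/(1/(T(9) + 266)) = 480/(1/(1/9 + 266)) = 480/(1/(⅑ + 266)) = 480/(1/(2395/9)) = 480/(9/2395) = 480*(2395/9) = 383200/3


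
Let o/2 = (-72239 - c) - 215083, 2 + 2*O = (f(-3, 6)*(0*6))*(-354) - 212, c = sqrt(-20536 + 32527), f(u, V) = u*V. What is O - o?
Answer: 574537 + 2*sqrt(11991) ≈ 5.7476e+5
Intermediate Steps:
f(u, V) = V*u
c = sqrt(11991) ≈ 109.50
O = -107 (O = -1 + (((6*(-3))*(0*6))*(-354) - 212)/2 = -1 + (-18*0*(-354) - 212)/2 = -1 + (0*(-354) - 212)/2 = -1 + (0 - 212)/2 = -1 + (1/2)*(-212) = -1 - 106 = -107)
o = -574644 - 2*sqrt(11991) (o = 2*((-72239 - sqrt(11991)) - 215083) = 2*(-287322 - sqrt(11991)) = -574644 - 2*sqrt(11991) ≈ -5.7486e+5)
O - o = -107 - (-574644 - 2*sqrt(11991)) = -107 + (574644 + 2*sqrt(11991)) = 574537 + 2*sqrt(11991)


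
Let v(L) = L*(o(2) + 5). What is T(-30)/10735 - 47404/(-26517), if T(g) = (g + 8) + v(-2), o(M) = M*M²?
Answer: 507609124/284659995 ≈ 1.7832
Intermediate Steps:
o(M) = M³
v(L) = 13*L (v(L) = L*(2³ + 5) = L*(8 + 5) = L*13 = 13*L)
T(g) = -18 + g (T(g) = (g + 8) + 13*(-2) = (8 + g) - 26 = -18 + g)
T(-30)/10735 - 47404/(-26517) = (-18 - 30)/10735 - 47404/(-26517) = -48*1/10735 - 47404*(-1/26517) = -48/10735 + 47404/26517 = 507609124/284659995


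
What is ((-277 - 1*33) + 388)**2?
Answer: 6084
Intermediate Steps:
((-277 - 1*33) + 388)**2 = ((-277 - 33) + 388)**2 = (-310 + 388)**2 = 78**2 = 6084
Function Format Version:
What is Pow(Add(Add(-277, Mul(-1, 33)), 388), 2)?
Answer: 6084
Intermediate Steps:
Pow(Add(Add(-277, Mul(-1, 33)), 388), 2) = Pow(Add(Add(-277, -33), 388), 2) = Pow(Add(-310, 388), 2) = Pow(78, 2) = 6084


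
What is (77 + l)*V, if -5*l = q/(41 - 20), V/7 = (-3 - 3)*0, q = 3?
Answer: 0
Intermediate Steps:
V = 0 (V = 7*((-3 - 3)*0) = 7*(-6*0) = 7*0 = 0)
l = -1/35 (l = -3/(5*(41 - 20)) = -3/(5*21) = -1/5*1/7 = -1/35 ≈ -0.028571)
(77 + l)*V = (77 - 1/35)*0 = (2694/35)*0 = 0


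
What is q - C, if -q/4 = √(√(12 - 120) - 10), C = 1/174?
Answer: -1/174 - 4*√(-10 + 6*I*√3) ≈ -5.9537 - 13.978*I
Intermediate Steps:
C = 1/174 ≈ 0.0057471
q = -4*√(-10 + 6*I*√3) (q = -4*√(√(12 - 120) - 10) = -4*√(√(-108) - 10) = -4*√(6*I*√3 - 10) = -4*√(-10 + 6*I*√3) ≈ -5.9479 - 13.978*I)
q - C = -4*√(-10 + 6*I*√3) - 1*1/174 = -4*√(-10 + 6*I*√3) - 1/174 = -1/174 - 4*√(-10 + 6*I*√3)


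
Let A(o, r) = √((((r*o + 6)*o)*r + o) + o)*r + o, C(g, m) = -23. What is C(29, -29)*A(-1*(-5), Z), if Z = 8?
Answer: -115 - 920*√74 ≈ -8029.1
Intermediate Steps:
A(o, r) = o + r*√(2*o + o*r*(6 + o*r)) (A(o, r) = √((((o*r + 6)*o)*r + o) + o)*r + o = √((((6 + o*r)*o)*r + o) + o)*r + o = √(((o*(6 + o*r))*r + o) + o)*r + o = √((o*r*(6 + o*r) + o) + o)*r + o = √((o + o*r*(6 + o*r)) + o)*r + o = √(2*o + o*r*(6 + o*r))*r + o = r*√(2*o + o*r*(6 + o*r)) + o = o + r*√(2*o + o*r*(6 + o*r)))
C(29, -29)*A(-1*(-5), Z) = -23*(-1*(-5) + 8*√((-1*(-5))*(2 + 6*8 - 1*(-5)*8²))) = -23*(5 + 8*√(5*(2 + 48 + 5*64))) = -23*(5 + 8*√(5*(2 + 48 + 320))) = -23*(5 + 8*√(5*370)) = -23*(5 + 8*√1850) = -23*(5 + 8*(5*√74)) = -23*(5 + 40*√74) = -115 - 920*√74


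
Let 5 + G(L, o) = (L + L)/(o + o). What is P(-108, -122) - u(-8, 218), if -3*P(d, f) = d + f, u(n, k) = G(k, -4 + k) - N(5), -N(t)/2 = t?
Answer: 22678/321 ≈ 70.648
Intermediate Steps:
G(L, o) = -5 + L/o (G(L, o) = -5 + (L + L)/(o + o) = -5 + (2*L)/((2*o)) = -5 + (2*L)*(1/(2*o)) = -5 + L/o)
N(t) = -2*t
u(n, k) = 5 + k/(-4 + k) (u(n, k) = (-5 + k/(-4 + k)) - (-2)*5 = (-5 + k/(-4 + k)) - 1*(-10) = (-5 + k/(-4 + k)) + 10 = 5 + k/(-4 + k))
P(d, f) = -d/3 - f/3 (P(d, f) = -(d + f)/3 = -d/3 - f/3)
P(-108, -122) - u(-8, 218) = (-⅓*(-108) - ⅓*(-122)) - 2*(-10 + 3*218)/(-4 + 218) = (36 + 122/3) - 2*(-10 + 654)/214 = 230/3 - 2*644/214 = 230/3 - 1*644/107 = 230/3 - 644/107 = 22678/321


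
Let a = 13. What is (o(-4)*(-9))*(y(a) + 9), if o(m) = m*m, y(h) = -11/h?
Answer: -15264/13 ≈ -1174.2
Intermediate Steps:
o(m) = m²
(o(-4)*(-9))*(y(a) + 9) = ((-4)²*(-9))*(-11/13 + 9) = (16*(-9))*(-11*1/13 + 9) = -144*(-11/13 + 9) = -144*106/13 = -15264/13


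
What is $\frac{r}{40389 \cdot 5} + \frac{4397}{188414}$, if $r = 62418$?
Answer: $\frac{4216125739}{12683088410} \approx 0.33242$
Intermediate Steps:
$\frac{r}{40389 \cdot 5} + \frac{4397}{188414} = \frac{62418}{40389 \cdot 5} + \frac{4397}{188414} = \frac{62418}{201945} + 4397 \cdot \frac{1}{188414} = 62418 \cdot \frac{1}{201945} + \frac{4397}{188414} = \frac{20806}{67315} + \frac{4397}{188414} = \frac{4216125739}{12683088410}$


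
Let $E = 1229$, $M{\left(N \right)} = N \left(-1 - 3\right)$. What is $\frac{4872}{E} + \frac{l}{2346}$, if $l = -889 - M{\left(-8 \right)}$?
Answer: $\frac{3432601}{961078} \approx 3.5716$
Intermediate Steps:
$M{\left(N \right)} = - 4 N$ ($M{\left(N \right)} = N \left(-4\right) = - 4 N$)
$l = -921$ ($l = -889 - \left(-4\right) \left(-8\right) = -889 - 32 = -921$)
$\frac{4872}{E} + \frac{l}{2346} = \frac{4872}{1229} - \frac{921}{2346} = 4872 \cdot \frac{1}{1229} - \frac{307}{782} = \frac{4872}{1229} - \frac{307}{782} = \frac{3432601}{961078}$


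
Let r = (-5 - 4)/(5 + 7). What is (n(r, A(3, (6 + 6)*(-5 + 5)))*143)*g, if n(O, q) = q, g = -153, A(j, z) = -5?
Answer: 109395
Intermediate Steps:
r = -¾ (r = -9/12 = -9*1/12 = -¾ ≈ -0.75000)
(n(r, A(3, (6 + 6)*(-5 + 5)))*143)*g = -5*143*(-153) = -715*(-153) = 109395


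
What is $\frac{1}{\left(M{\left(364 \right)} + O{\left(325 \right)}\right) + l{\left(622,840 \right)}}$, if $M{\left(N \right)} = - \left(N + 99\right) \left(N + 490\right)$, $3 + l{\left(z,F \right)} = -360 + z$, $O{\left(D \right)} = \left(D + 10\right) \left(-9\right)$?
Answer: $- \frac{1}{398158} \approx -2.5116 \cdot 10^{-6}$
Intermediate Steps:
$O{\left(D \right)} = -90 - 9 D$ ($O{\left(D \right)} = \left(10 + D\right) \left(-9\right) = -90 - 9 D$)
$l{\left(z,F \right)} = -363 + z$ ($l{\left(z,F \right)} = -3 + \left(-360 + z\right) = -363 + z$)
$M{\left(N \right)} = - \left(99 + N\right) \left(490 + N\right)$
$\frac{1}{\left(M{\left(364 \right)} + O{\left(325 \right)}\right) + l{\left(622,840 \right)}} = \frac{1}{\left(\left(-48510 - 364^{2} - 214396\right) - 3015\right) + \left(-363 + 622\right)} = \frac{1}{\left(\left(-48510 - 132496 - 214396\right) - 3015\right) + 259} = \frac{1}{\left(-395402 - 3015\right) + 259} = \frac{1}{-398417 + 259} = \frac{1}{-398158} = - \frac{1}{398158}$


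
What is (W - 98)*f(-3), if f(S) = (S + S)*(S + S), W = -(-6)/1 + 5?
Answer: -3132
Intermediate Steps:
W = 11 (W = -(-6) + 5 = -6*(-1) + 5 = 6 + 5 = 11)
f(S) = 4*S² (f(S) = (2*S)*(2*S) = 4*S²)
(W - 98)*f(-3) = (11 - 98)*(4*(-3)²) = -348*9 = -87*36 = -3132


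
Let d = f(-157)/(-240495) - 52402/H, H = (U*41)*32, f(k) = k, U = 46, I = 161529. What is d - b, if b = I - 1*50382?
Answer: -806619761828503/7257177120 ≈ -1.1115e+5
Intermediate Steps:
H = 60352 (H = (46*41)*32 = 1886*32 = 60352)
d = -6296471863/7257177120 (d = -157/(-240495) - 52402/60352 = -157*(-1/240495) - 52402*1/60352 = 157/240495 - 26201/30176 = -6296471863/7257177120 ≈ -0.86762)
b = 111147 (b = 161529 - 1*50382 = 161529 - 50382 = 111147)
d - b = -6296471863/7257177120 - 1*111147 = -6296471863/7257177120 - 111147 = -806619761828503/7257177120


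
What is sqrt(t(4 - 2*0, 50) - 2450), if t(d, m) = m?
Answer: 20*I*sqrt(6) ≈ 48.99*I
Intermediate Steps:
sqrt(t(4 - 2*0, 50) - 2450) = sqrt(50 - 2450) = sqrt(-2400) = 20*I*sqrt(6)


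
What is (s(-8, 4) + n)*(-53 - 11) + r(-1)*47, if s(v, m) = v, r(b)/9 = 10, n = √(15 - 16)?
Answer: 4742 - 64*I ≈ 4742.0 - 64.0*I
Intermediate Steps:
n = I (n = √(-1) = I ≈ 1.0*I)
r(b) = 90 (r(b) = 9*10 = 90)
(s(-8, 4) + n)*(-53 - 11) + r(-1)*47 = (-8 + I)*(-53 - 11) + 90*47 = (-8 + I)*(-64) + 4230 = (512 - 64*I) + 4230 = 4742 - 64*I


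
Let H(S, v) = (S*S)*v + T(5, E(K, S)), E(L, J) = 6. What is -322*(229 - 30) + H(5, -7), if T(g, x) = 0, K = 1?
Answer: -64253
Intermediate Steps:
H(S, v) = v*S**2 (H(S, v) = (S*S)*v + 0 = S**2*v + 0 = v*S**2 + 0 = v*S**2)
-322*(229 - 30) + H(5, -7) = -322*(229 - 30) - 7*5**2 = -322*199 - 7*25 = -64078 - 175 = -64253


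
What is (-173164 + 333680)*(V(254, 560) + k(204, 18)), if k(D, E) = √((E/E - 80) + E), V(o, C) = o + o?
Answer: 81542128 + 160516*I*√61 ≈ 8.1542e+7 + 1.2537e+6*I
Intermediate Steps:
V(o, C) = 2*o
k(D, E) = √(-79 + E) (k(D, E) = √((1 - 80) + E) = √(-79 + E))
(-173164 + 333680)*(V(254, 560) + k(204, 18)) = (-173164 + 333680)*(2*254 + √(-79 + 18)) = 160516*(508 + √(-61)) = 160516*(508 + I*√61) = 81542128 + 160516*I*√61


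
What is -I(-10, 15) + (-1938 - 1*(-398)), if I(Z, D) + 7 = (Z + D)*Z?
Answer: -1483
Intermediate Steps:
I(Z, D) = -7 + Z*(D + Z) (I(Z, D) = -7 + (Z + D)*Z = -7 + (D + Z)*Z = -7 + Z*(D + Z))
-I(-10, 15) + (-1938 - 1*(-398)) = -(-7 + (-10)**2 + 15*(-10)) + (-1938 - 1*(-398)) = -(-7 + 100 - 150) + (-1938 + 398) = -1*(-57) - 1540 = 57 - 1540 = -1483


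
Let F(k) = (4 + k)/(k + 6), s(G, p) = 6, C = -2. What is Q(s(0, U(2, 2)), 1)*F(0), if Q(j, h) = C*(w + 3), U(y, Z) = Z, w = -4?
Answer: 4/3 ≈ 1.3333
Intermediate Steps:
Q(j, h) = 2 (Q(j, h) = -2*(-4 + 3) = -2*(-1) = 2)
F(k) = (4 + k)/(6 + k)
Q(s(0, U(2, 2)), 1)*F(0) = 2*((4 + 0)/(6 + 0)) = 2*(4/6) = 2*((⅙)*4) = 2*(⅔) = 4/3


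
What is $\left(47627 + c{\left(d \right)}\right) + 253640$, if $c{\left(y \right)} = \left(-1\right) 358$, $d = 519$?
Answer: $300909$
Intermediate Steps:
$c{\left(y \right)} = -358$
$\left(47627 + c{\left(d \right)}\right) + 253640 = \left(47627 - 358\right) + 253640 = 47269 + 253640 = 300909$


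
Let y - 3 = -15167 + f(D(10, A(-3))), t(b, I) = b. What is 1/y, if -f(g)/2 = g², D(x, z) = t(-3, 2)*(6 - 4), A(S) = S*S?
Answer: -1/15236 ≈ -6.5634e-5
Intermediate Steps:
A(S) = S²
D(x, z) = -6 (D(x, z) = -3*(6 - 4) = -3*2 = -6)
f(g) = -2*g²
y = -15236 (y = 3 + (-15167 - 2*(-6)²) = 3 + (-15167 - 2*36) = 3 + (-15167 - 72) = 3 - 15239 = -15236)
1/y = 1/(-15236) = -1/15236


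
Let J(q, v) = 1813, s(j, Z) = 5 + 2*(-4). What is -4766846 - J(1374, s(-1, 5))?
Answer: -4768659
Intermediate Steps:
s(j, Z) = -3 (s(j, Z) = 5 - 8 = -3)
-4766846 - J(1374, s(-1, 5)) = -4766846 - 1*1813 = -4766846 - 1813 = -4768659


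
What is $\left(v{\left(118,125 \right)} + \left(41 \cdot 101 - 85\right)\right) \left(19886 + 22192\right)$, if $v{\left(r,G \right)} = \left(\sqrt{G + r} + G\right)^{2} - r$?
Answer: $833396868 + 94675500 \sqrt{3} \approx 9.9738 \cdot 10^{8}$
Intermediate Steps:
$v{\left(r,G \right)} = \left(G + \sqrt{G + r}\right)^{2} - r$
$\left(v{\left(118,125 \right)} + \left(41 \cdot 101 - 85\right)\right) \left(19886 + 22192\right) = \left(\left(\left(125 + \sqrt{125 + 118}\right)^{2} - 118\right) + \left(41 \cdot 101 - 85\right)\right) \left(19886 + 22192\right) = \left(\left(\left(125 + \sqrt{243}\right)^{2} - 118\right) + \left(4141 - 85\right)\right) 42078 = \left(\left(\left(125 + 9 \sqrt{3}\right)^{2} - 118\right) + 4056\right) 42078 = \left(\left(-118 + \left(125 + 9 \sqrt{3}\right)^{2}\right) + 4056\right) 42078 = \left(3938 + \left(125 + 9 \sqrt{3}\right)^{2}\right) 42078 = 165703164 + 42078 \left(125 + 9 \sqrt{3}\right)^{2}$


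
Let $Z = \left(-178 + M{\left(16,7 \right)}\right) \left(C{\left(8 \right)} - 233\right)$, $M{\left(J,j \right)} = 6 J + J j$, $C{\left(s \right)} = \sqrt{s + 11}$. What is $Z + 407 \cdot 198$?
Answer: $73596 + 30 \sqrt{19} \approx 73727.0$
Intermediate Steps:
$C{\left(s \right)} = \sqrt{11 + s}$
$Z = -6990 + 30 \sqrt{19}$ ($Z = \left(-178 + 16 \left(6 + 7\right)\right) \left(\sqrt{11 + 8} - 233\right) = \left(-178 + 16 \cdot 13\right) \left(\sqrt{19} - 233\right) = \left(-178 + 208\right) \left(-233 + \sqrt{19}\right) = 30 \left(-233 + \sqrt{19}\right) = -6990 + 30 \sqrt{19} \approx -6859.2$)
$Z + 407 \cdot 198 = \left(-6990 + 30 \sqrt{19}\right) + 407 \cdot 198 = \left(-6990 + 30 \sqrt{19}\right) + 80586 = 73596 + 30 \sqrt{19}$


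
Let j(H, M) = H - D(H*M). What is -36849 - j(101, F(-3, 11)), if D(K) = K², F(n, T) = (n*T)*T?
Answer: 1344138619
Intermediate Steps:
F(n, T) = n*T² (F(n, T) = (T*n)*T = n*T²)
j(H, M) = H - H²*M² (j(H, M) = H - (H*M)² = H - H²*M²)
-36849 - j(101, F(-3, 11)) = -36849 - 101*(1 - 1*101*(-3*11²)²) = -36849 - 101*(1 - 1*101*(-3*121)²) = -36849 - 101*(1 - 1*101*(-363)²) = -36849 - 101*(1 - 1*101*131769) = -36849 - 101*(1 - 13308669) = -36849 - 101*(-13308668) = -36849 - 1*(-1344175468) = -36849 + 1344175468 = 1344138619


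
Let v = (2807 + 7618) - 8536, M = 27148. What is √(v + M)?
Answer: √29037 ≈ 170.40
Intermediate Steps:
v = 1889 (v = 10425 - 8536 = 1889)
√(v + M) = √(1889 + 27148) = √29037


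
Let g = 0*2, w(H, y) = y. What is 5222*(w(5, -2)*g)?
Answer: 0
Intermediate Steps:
g = 0
5222*(w(5, -2)*g) = 5222*(-2*0) = 5222*0 = 0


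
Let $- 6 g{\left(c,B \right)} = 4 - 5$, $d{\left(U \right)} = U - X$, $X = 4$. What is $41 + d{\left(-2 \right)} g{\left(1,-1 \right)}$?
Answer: $40$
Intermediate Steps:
$d{\left(U \right)} = -4 + U$ ($d{\left(U \right)} = U - 4 = -4 + U$)
$g{\left(c,B \right)} = \frac{1}{6}$ ($g{\left(c,B \right)} = - \frac{4 - 5}{6} = \left(- \frac{1}{6}\right) \left(-1\right) = \frac{1}{6}$)
$41 + d{\left(-2 \right)} g{\left(1,-1 \right)} = 41 + \left(-4 - 2\right) \frac{1}{6} = 41 - 1 = 40$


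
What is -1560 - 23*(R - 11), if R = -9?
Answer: -1100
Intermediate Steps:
-1560 - 23*(R - 11) = -1560 - 23*(-9 - 11) = -1560 - 23*(-20) = -1560 - 1*(-460) = -1560 + 460 = -1100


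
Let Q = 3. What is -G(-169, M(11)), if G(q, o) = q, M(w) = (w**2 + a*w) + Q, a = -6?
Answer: 169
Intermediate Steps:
M(w) = 3 + w**2 - 6*w (M(w) = (w**2 - 6*w) + 3 = 3 + w**2 - 6*w)
-G(-169, M(11)) = -1*(-169) = 169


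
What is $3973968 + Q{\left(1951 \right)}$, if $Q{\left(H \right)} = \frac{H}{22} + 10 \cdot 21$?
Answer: $\frac{87433867}{22} \approx 3.9743 \cdot 10^{6}$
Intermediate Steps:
$Q{\left(H \right)} = 210 + \frac{H}{22}$ ($Q{\left(H \right)} = H \frac{1}{22} + 210 = \frac{H}{22} + 210 = 210 + \frac{H}{22}$)
$3973968 + Q{\left(1951 \right)} = 3973968 + \left(210 + \frac{1}{22} \cdot 1951\right) = 3973968 + \left(210 + \frac{1951}{22}\right) = 3973968 + \frac{6571}{22} = \frac{87433867}{22}$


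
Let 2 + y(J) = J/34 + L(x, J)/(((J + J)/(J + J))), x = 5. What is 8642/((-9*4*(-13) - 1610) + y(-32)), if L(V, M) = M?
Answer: -73457/10004 ≈ -7.3428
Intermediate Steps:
y(J) = -2 + 35*J/34 (y(J) = -2 + (J/34 + J/(((J + J)/(J + J)))) = -2 + (J*(1/34) + J/(((2*J)/((2*J))))) = -2 + (J/34 + J/(((2*J)*(1/(2*J))))) = -2 + (J/34 + J/1) = -2 + (J/34 + J*1) = -2 + (J/34 + J) = -2 + 35*J/34)
8642/((-9*4*(-13) - 1610) + y(-32)) = 8642/((-9*4*(-13) - 1610) + (-2 + (35/34)*(-32))) = 8642/((-36*(-13) - 1610) + (-2 - 560/17)) = 8642/((468 - 1610) - 594/17) = 8642/(-1142 - 594/17) = 8642/(-20008/17) = 8642*(-17/20008) = -73457/10004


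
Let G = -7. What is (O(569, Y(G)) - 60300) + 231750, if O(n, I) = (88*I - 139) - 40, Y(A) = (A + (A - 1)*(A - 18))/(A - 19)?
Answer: 2218031/13 ≈ 1.7062e+5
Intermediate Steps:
Y(A) = (A + (-1 + A)*(-18 + A))/(-19 + A)
O(n, I) = -179 + 88*I (O(n, I) = (-139 + 88*I) - 40 = -179 + 88*I)
(O(569, Y(G)) - 60300) + 231750 = ((-179 + 88*((18 + (-7)**2 - 18*(-7))/(-19 - 7))) - 60300) + 231750 = ((-179 + 88*((18 + 49 + 126)/(-26))) - 60300) + 231750 = ((-179 + 88*(-1/26*193)) - 60300) + 231750 = ((-179 + 88*(-193/26)) - 60300) + 231750 = ((-179 - 8492/13) - 60300) + 231750 = (-10819/13 - 60300) + 231750 = -794719/13 + 231750 = 2218031/13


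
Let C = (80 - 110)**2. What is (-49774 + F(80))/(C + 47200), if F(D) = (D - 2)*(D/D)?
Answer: -12424/12025 ≈ -1.0332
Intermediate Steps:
C = 900 (C = (-30)**2 = 900)
F(D) = -2 + D (F(D) = (-2 + D)*1 = -2 + D)
(-49774 + F(80))/(C + 47200) = (-49774 + (-2 + 80))/(900 + 47200) = (-49774 + 78)/48100 = -49696*1/48100 = -12424/12025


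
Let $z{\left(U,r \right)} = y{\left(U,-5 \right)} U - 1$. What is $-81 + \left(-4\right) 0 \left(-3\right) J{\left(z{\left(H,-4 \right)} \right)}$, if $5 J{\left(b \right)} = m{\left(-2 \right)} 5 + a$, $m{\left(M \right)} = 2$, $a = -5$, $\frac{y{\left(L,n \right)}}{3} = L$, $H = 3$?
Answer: $-81$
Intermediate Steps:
$y{\left(L,n \right)} = 3 L$
$z{\left(U,r \right)} = -1 + 3 U^{2}$ ($z{\left(U,r \right)} = 3 U U - 1 = 3 U^{2} - 1 = -1 + 3 U^{2}$)
$J{\left(b \right)} = 1$ ($J{\left(b \right)} = \frac{2 \cdot 5 - 5}{5} = \frac{10 - 5}{5} = \frac{1}{5} \cdot 5 = 1$)
$-81 + \left(-4\right) 0 \left(-3\right) J{\left(z{\left(H,-4 \right)} \right)} = -81 + \left(-4\right) 0 \left(-3\right) 1 = -81 + 0 \left(-3\right) 1 = -81 + 0 \cdot 1 = -81 + 0 = -81$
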